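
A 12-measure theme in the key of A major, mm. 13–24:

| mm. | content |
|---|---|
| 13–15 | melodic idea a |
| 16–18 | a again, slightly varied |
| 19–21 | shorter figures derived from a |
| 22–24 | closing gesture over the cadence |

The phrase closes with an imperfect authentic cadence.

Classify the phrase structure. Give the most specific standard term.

Basic idea (measures 13–15) + its repetition (measures 16-18) form the presentation; fragmentation and cadence (bars 19–24) form the continuation — the 12-bar whole is a sentence.

sentence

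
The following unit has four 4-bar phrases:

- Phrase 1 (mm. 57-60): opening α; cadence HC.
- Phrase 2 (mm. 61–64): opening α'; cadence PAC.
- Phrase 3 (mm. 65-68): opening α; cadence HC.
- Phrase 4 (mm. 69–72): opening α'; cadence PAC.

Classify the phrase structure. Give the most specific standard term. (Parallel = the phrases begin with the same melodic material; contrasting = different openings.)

The cadence pattern HC–PAC–HC–PAC is weak–strong twice, and phrases 3–4 restate phrases 1–2: a period heard twice, not a double period (which would end weakly at phrase 2).

repeated period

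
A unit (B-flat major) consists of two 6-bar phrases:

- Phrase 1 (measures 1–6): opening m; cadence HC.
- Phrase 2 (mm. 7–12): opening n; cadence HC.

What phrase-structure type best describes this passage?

phrase group

The second phrase closes with a half cadence, which is not stronger than the first phrase's half cadence; without a weak→strong cadential pair there is no antecedent–consequent relationship, so this is a phrase group rather than a period.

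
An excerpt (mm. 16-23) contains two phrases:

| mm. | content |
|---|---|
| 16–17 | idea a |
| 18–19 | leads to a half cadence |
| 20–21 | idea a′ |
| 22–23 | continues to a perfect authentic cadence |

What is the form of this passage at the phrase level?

Phrase 1 ends with a half cadence (weaker) and phrase 2 with a perfect authentic cadence (stronger): antecedent + consequent = a period.
The two phrases open with the same material (a / a′), so the period is parallel.

parallel period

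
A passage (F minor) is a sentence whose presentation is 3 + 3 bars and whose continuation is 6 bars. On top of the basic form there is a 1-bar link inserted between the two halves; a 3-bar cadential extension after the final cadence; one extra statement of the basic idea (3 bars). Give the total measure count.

Basic sentence: 3 + 3 + 6 = 12 bars.
12 (basic form) + 1 (link) + 3 (cadential extension) + 3 (extra statement) = 19.

19 measures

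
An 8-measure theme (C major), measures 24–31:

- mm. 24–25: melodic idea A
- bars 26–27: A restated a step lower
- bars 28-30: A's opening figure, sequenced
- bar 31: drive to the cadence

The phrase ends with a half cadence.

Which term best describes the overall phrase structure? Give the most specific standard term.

Basic idea (mm. 24–25) + its repetition (mm. 26–27) form the presentation; fragmentation and cadence (mm. 28-31) form the continuation — the 8-bar whole is a sentence.

sentence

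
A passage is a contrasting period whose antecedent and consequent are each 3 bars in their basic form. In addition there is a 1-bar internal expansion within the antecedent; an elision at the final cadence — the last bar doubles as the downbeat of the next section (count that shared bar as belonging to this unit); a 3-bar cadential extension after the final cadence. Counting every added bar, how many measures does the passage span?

Basic contrasting period: 3 + 3 = 6 bars.
6 (basic form) + 1 (internal expansion) + 3 (cadential extension) = 10.
The elision shares a bar with the next section but does not change this unit's count.

10 measures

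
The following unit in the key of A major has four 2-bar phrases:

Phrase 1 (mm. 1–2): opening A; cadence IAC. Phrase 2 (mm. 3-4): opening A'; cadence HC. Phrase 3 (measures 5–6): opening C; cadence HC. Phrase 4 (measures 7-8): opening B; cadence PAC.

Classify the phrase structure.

Four phrases in two halves: the first half (bars 1-4) ends with a half cadence, the second (measures 5–8) with a perfect authentic cadence — a large antecedent–consequent pair, i.e. a double period.
Phrase 3 begins with different material from phrase 1, making it contrasting.

contrasting double period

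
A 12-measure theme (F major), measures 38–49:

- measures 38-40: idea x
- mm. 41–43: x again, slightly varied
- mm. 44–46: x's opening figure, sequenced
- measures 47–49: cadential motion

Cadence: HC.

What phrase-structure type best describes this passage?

Basic idea (mm. 38–40) + its repetition (mm. 41-43) form the presentation; fragmentation and cadence (measures 44-49) form the continuation — the 12-bar whole is a sentence.

sentence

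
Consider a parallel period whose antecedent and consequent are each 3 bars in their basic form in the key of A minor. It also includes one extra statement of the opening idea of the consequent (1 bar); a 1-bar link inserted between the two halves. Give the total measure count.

Basic parallel period: 3 + 3 = 6 bars.
6 (basic form) + 1 (extra statement) + 1 (link) = 8.

8 measures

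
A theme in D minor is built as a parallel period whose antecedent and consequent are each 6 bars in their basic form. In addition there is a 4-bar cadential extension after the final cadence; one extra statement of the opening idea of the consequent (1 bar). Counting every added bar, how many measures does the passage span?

17 measures

Basic parallel period: 6 + 6 = 12 bars.
12 (basic form) + 4 (cadential extension) + 1 (extra statement) = 17.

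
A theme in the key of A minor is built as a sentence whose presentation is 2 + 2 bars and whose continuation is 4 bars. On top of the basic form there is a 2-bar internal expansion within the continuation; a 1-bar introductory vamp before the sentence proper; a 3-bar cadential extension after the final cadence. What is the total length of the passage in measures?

14 measures

Basic sentence: 2 + 2 + 4 = 8 bars.
8 (basic form) + 2 (internal expansion) + 1 (introduction) + 3 (cadential extension) = 14.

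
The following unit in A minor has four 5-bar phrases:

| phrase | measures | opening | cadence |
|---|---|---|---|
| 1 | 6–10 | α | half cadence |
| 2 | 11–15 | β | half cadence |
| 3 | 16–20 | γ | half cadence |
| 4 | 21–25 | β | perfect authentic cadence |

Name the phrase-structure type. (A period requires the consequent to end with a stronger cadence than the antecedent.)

Four phrases in two halves: the first half (mm. 6–15) ends with a half cadence, the second (mm. 16–25) with a perfect authentic cadence — a large antecedent–consequent pair, i.e. a double period.
Phrase 3 begins with different material from phrase 1, making it contrasting.

contrasting double period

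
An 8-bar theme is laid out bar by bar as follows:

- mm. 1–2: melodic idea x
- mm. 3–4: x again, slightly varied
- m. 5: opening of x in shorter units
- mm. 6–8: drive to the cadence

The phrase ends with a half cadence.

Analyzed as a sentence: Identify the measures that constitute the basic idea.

The presentation of a sentence is the basic idea (mm. 1–2) plus its repetition (bars 3–4); the basic idea is therefore bars 1–2.

measures 1–2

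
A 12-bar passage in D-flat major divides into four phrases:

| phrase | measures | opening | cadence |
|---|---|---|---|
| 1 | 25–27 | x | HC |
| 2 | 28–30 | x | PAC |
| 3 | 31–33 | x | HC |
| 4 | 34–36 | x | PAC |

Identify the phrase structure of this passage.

The cadence pattern HC–PAC–HC–PAC is weak–strong twice, and phrases 3–4 restate phrases 1–2: a period heard twice, not a double period (which would end weakly at phrase 2).

repeated period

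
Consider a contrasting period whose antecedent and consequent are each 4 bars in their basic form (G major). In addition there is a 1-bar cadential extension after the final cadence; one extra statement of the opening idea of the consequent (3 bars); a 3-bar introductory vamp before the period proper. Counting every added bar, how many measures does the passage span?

15 measures

Basic contrasting period: 4 + 4 = 8 bars.
8 (basic form) + 1 (cadential extension) + 3 (extra statement) + 3 (introduction) = 15.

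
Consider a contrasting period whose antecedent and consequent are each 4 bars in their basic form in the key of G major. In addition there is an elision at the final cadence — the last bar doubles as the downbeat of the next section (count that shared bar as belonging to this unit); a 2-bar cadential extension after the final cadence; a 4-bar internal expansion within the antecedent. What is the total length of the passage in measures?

Basic contrasting period: 4 + 4 = 8 bars.
8 (basic form) + 2 (cadential extension) + 4 (internal expansion) = 14.
The elision shares a bar with the next section but does not change this unit's count.

14 measures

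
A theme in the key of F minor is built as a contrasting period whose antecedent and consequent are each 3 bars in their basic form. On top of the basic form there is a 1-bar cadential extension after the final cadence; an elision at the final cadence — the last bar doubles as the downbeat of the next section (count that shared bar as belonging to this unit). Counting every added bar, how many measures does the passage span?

Basic contrasting period: 3 + 3 = 6 bars.
6 (basic form) + 1 (cadential extension) = 7.
The elision shares a bar with the next section but does not change this unit's count.

7 measures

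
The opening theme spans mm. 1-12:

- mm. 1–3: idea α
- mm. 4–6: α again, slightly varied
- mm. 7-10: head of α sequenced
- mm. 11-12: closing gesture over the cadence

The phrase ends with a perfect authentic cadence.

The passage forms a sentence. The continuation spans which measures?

measures 7–12

After the presentation (measures 1-6), the continuation covers the fragmentation through the cadence: bars 7–12.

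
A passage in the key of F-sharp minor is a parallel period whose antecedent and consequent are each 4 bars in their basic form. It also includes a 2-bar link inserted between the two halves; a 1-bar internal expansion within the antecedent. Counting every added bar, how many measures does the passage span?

Basic parallel period: 4 + 4 = 8 bars.
8 (basic form) + 2 (link) + 1 (internal expansion) = 11.

11 measures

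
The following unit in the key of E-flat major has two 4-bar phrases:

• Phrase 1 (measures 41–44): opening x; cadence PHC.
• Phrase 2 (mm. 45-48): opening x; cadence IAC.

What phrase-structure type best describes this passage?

parallel period

Phrase 1 ends with a Phrygian half cadence (weaker) and phrase 2 with an imperfect authentic cadence (stronger): antecedent + consequent = a period.
The two phrases open with the same material (x / x), so the period is parallel.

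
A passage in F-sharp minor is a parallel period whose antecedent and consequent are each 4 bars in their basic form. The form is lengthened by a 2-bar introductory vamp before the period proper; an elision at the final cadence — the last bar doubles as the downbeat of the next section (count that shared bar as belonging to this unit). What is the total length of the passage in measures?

Basic parallel period: 4 + 4 = 8 bars.
8 (basic form) + 2 (introduction) = 10.
The elision shares a bar with the next section but does not change this unit's count.

10 measures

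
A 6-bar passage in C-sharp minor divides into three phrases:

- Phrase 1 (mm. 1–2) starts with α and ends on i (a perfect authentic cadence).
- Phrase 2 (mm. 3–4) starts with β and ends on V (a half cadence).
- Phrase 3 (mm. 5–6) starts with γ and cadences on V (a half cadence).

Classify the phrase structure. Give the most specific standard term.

phrase group

The final phrase closes with a half cadence, which is not stronger than the preceding half cadence; the 3 phrases lack an overall antecedent–consequent design and so form a phrase group.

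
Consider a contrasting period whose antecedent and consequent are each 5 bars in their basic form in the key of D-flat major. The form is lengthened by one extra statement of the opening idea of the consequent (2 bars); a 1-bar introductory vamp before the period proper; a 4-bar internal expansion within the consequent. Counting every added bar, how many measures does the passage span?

17 measures

Basic contrasting period: 5 + 5 = 10 bars.
10 (basic form) + 2 (extra statement) + 1 (introduction) + 4 (internal expansion) = 17.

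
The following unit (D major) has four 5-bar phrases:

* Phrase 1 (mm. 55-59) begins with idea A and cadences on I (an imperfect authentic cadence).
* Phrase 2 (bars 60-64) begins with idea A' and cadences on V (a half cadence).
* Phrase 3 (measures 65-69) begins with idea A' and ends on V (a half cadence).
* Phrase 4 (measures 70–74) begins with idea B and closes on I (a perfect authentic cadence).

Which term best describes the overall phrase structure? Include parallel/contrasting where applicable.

Four phrases in two halves: the first half (mm. 55-64) ends with a half cadence, the second (mm. 65–74) with a perfect authentic cadence — a large antecedent–consequent pair, i.e. a double period.
Phrase 3 begins with the same material as phrase 1, making it parallel.

parallel double period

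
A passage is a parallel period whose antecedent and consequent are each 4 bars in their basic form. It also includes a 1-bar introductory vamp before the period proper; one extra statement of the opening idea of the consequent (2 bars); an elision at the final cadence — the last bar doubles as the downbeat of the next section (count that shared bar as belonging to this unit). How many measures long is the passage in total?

Basic parallel period: 4 + 4 = 8 bars.
8 (basic form) + 1 (introduction) + 2 (extra statement) = 11.
The elision shares a bar with the next section but does not change this unit's count.

11 measures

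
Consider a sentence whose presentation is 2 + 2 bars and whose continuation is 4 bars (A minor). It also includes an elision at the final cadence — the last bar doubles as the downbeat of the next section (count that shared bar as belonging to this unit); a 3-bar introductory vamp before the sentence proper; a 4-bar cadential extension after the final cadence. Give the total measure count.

15 measures

Basic sentence: 2 + 2 + 4 = 8 bars.
8 (basic form) + 3 (introduction) + 4 (cadential extension) = 15.
The elision shares a bar with the next section but does not change this unit's count.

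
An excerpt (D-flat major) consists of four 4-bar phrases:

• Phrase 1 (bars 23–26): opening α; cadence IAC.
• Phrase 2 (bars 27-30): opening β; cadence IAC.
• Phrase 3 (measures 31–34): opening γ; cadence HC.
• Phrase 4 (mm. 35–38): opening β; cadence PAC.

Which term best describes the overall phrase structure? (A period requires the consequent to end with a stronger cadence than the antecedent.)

Four phrases in two halves: the first half (bars 23–30) ends with an imperfect authentic cadence, the second (bars 31–38) with a perfect authentic cadence — a large antecedent–consequent pair, i.e. a double period.
Phrase 3 begins with different material from phrase 1, making it contrasting.

contrasting double period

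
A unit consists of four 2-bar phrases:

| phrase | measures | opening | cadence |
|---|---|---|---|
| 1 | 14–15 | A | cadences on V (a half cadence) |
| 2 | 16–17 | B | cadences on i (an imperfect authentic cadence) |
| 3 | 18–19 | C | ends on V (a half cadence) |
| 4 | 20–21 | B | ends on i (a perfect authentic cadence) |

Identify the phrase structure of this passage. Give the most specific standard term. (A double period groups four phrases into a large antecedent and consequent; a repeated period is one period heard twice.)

Four phrases in two halves: the first half (bars 14–17) ends with an imperfect authentic cadence, the second (measures 18–21) with a perfect authentic cadence — a large antecedent–consequent pair, i.e. a double period.
Phrase 3 begins with different material from phrase 1, making it contrasting.

contrasting double period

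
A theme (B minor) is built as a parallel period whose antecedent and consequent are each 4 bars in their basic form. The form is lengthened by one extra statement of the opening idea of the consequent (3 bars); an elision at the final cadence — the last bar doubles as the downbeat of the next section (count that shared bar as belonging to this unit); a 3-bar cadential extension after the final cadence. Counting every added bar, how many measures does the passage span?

Basic parallel period: 4 + 4 = 8 bars.
8 (basic form) + 3 (extra statement) + 3 (cadential extension) = 14.
The elision shares a bar with the next section but does not change this unit's count.

14 measures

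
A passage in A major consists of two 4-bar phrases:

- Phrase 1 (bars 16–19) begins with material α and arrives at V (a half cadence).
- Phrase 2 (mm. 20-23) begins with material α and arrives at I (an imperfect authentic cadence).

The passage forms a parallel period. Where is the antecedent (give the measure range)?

The antecedent is the phrase ending with the weaker cadence (half cadence, phrase 1) and the consequent the one ending more conclusively (imperfect authentic cadence, phrase 2); the antecedent is mm. 16-19.

measures 16–19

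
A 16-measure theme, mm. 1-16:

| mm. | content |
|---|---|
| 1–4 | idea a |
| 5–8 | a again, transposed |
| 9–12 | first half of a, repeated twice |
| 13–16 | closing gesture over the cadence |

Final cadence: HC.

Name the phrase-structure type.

sentence

Basic idea (bars 1-4) + its repetition (mm. 5-8) form the presentation; fragmentation and cadence (bars 9-16) form the continuation — the 16-bar whole is a sentence.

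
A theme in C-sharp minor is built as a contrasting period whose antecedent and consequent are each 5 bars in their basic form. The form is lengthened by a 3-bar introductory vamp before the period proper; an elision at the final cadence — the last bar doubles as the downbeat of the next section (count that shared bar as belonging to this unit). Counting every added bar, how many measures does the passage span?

Basic contrasting period: 5 + 5 = 10 bars.
10 (basic form) + 3 (introduction) = 13.
The elision shares a bar with the next section but does not change this unit's count.

13 measures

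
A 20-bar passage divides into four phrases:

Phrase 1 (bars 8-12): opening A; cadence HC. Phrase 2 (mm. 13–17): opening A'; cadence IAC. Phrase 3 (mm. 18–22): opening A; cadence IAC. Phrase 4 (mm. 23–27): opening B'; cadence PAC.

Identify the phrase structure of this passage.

Four phrases in two halves: the first half (measures 8-17) ends with an imperfect authentic cadence, the second (mm. 18-27) with a perfect authentic cadence — a large antecedent–consequent pair, i.e. a double period.
Phrase 3 begins with the same material as phrase 1, making it parallel.

parallel double period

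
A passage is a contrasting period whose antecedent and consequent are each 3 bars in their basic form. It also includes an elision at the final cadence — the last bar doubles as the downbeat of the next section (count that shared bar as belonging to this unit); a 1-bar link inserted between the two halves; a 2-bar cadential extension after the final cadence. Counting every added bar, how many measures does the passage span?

Basic contrasting period: 3 + 3 = 6 bars.
6 (basic form) + 1 (link) + 2 (cadential extension) = 9.
The elision shares a bar with the next section but does not change this unit's count.

9 measures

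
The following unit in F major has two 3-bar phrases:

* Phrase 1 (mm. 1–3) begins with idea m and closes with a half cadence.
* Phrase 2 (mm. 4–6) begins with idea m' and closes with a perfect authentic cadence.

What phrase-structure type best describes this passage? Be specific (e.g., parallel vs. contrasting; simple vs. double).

parallel period

Phrase 1 ends with a half cadence (weaker) and phrase 2 with a perfect authentic cadence (stronger): antecedent + consequent = a period.
The two phrases open with the same material (m / m'), so the period is parallel.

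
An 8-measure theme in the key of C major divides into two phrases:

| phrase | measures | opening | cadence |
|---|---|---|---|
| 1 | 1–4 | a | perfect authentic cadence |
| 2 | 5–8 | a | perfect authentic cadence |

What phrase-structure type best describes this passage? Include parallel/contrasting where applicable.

Both phrases have the same opening (a) and the same cadence (perfect authentic cadence): the second is a restatement, not a consequent, so this is a repeated phrase rather than a period.

repeated phrase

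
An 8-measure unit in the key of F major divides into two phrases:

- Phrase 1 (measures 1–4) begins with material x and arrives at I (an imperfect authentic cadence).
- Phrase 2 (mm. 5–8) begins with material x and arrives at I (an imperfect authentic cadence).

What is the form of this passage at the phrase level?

repeated phrase

Both phrases have the same opening (x) and the same cadence (imperfect authentic cadence): the second is a restatement, not a consequent, so this is a repeated phrase rather than a period.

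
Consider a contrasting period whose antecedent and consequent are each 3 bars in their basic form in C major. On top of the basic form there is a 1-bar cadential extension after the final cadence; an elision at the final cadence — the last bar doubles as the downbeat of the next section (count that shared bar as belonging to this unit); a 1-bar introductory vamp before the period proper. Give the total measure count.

Basic contrasting period: 3 + 3 = 6 bars.
6 (basic form) + 1 (cadential extension) + 1 (introduction) = 8.
The elision shares a bar with the next section but does not change this unit's count.

8 measures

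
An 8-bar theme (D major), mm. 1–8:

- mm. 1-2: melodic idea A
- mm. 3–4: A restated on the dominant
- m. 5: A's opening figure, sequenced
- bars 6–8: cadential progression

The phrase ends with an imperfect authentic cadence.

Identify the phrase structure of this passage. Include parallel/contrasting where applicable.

Basic idea (mm. 1–2) + its repetition (measures 3-4) form the presentation; fragmentation and cadence (bars 5–8) form the continuation — the 8-bar whole is a sentence.

sentence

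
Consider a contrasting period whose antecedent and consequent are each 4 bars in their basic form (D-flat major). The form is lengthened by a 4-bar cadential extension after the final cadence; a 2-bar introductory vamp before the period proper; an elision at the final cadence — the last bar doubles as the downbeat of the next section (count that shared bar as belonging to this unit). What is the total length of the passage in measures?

14 measures

Basic contrasting period: 4 + 4 = 8 bars.
8 (basic form) + 4 (cadential extension) + 2 (introduction) = 14.
The elision shares a bar with the next section but does not change this unit's count.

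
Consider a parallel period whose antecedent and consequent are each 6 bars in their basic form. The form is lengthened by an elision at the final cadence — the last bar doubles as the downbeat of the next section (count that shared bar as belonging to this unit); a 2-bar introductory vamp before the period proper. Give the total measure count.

Basic parallel period: 6 + 6 = 12 bars.
12 (basic form) + 2 (introduction) = 14.
The elision shares a bar with the next section but does not change this unit's count.

14 measures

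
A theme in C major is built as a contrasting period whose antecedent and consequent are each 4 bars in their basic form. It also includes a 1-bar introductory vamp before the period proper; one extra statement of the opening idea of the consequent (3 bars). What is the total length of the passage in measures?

12 measures

Basic contrasting period: 4 + 4 = 8 bars.
8 (basic form) + 1 (introduction) + 3 (extra statement) = 12.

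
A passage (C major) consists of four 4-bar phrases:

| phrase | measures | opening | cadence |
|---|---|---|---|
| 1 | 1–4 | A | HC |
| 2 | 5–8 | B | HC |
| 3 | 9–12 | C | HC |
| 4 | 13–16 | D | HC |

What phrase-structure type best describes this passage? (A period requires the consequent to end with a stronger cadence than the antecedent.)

phrase group

Phrase 4 ends with a half cadence, no stronger than phrase 2's half cadence, so the four phrases do not form a double period; nor do phrases 3–4 duplicate 1–2, so it is not a repeated period. With no phrase reaching a conclusive cadence, the passage is a phrase group.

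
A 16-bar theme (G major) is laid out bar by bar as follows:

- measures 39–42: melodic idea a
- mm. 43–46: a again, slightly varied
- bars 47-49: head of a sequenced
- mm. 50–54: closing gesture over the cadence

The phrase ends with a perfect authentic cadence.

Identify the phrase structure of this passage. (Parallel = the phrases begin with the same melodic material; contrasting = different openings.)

sentence

Basic idea (mm. 39–42) + its repetition (mm. 43–46) form the presentation; fragmentation and cadence (bars 47-54) form the continuation — the 16-bar whole is a sentence.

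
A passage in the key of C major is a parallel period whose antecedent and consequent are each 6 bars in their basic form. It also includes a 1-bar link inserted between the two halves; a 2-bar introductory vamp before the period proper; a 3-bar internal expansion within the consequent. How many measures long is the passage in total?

18 measures

Basic parallel period: 6 + 6 = 12 bars.
12 (basic form) + 1 (link) + 2 (introduction) + 3 (internal expansion) = 18.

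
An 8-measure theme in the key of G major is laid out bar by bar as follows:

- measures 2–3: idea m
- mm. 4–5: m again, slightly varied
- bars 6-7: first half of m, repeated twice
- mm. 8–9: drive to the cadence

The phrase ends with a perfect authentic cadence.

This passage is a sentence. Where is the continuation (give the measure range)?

measures 6–9

After the presentation (bars 2-5), the continuation covers the fragmentation through the cadence: mm. 6–9.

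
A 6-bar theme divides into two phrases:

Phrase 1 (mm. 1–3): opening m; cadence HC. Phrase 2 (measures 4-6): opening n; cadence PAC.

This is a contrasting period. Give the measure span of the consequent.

The phrase ending with the weaker cadence (half cadence) is the antecedent; the one ending more conclusively (perfect authentic cadence) is the consequent. The consequent is measures 4–6.

measures 4–6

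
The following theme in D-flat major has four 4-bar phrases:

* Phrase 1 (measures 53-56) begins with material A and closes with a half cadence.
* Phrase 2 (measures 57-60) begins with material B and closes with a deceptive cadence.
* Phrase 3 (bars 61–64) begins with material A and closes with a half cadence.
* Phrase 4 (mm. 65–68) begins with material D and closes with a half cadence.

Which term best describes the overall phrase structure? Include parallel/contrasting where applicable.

phrase group

Phrase 4 ends with a half cadence, no stronger than phrase 2's deceptive cadence, so the four phrases do not form a double period; nor do phrases 3–4 duplicate 1–2, so it is not a repeated period. With no phrase reaching a conclusive cadence, the passage is a phrase group.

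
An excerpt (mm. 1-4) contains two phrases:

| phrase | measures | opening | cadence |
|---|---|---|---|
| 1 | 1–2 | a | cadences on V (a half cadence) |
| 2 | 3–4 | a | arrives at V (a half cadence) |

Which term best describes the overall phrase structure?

repeated phrase

Both phrases have the same opening (a) and the same cadence (half cadence): the second is a restatement, not a consequent, so this is a repeated phrase rather than a period.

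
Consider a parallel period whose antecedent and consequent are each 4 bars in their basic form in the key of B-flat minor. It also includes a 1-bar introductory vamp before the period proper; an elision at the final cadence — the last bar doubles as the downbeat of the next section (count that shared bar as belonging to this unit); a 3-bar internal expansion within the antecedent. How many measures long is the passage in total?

Basic parallel period: 4 + 4 = 8 bars.
8 (basic form) + 1 (introduction) + 3 (internal expansion) = 12.
The elision shares a bar with the next section but does not change this unit's count.

12 measures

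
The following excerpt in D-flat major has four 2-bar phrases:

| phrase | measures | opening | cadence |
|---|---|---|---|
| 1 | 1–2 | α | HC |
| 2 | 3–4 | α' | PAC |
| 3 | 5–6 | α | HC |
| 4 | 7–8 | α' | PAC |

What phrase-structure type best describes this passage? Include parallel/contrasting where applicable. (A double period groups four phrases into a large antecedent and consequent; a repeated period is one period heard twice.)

The cadence pattern HC–PAC–HC–PAC is weak–strong twice, and phrases 3–4 restate phrases 1–2: a period heard twice, not a double period (which would end weakly at phrase 2).

repeated period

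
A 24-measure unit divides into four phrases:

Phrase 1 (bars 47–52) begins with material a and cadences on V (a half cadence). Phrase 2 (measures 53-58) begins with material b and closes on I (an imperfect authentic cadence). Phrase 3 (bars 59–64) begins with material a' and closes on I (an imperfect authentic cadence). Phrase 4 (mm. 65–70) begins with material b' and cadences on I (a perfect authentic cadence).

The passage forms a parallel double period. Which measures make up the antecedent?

In a double period the first pair of phrases (ending imperfect authentic cadence) is the large antecedent and the second pair (ending perfect authentic cadence) is the large consequent; the antecedent is measures 47–58.

measures 47–58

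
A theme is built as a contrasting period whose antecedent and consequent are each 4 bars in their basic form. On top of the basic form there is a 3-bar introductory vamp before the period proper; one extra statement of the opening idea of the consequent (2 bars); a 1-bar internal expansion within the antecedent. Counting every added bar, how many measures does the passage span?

Basic contrasting period: 4 + 4 = 8 bars.
8 (basic form) + 3 (introduction) + 2 (extra statement) + 1 (internal expansion) = 14.

14 measures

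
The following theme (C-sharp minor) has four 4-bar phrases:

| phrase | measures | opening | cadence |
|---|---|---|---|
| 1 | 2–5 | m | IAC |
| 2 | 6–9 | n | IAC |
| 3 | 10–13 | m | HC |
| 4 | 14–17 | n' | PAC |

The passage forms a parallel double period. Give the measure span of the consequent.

In a double period the first pair of phrases (ending imperfect authentic cadence) is the large antecedent and the second pair (ending perfect authentic cadence) is the large consequent; the consequent is measures 10–17.

measures 10–17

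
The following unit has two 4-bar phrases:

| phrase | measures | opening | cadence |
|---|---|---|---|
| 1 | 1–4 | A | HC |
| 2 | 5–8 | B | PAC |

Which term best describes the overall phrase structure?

contrasting period

Phrase 1 ends with a half cadence (weaker) and phrase 2 with a perfect authentic cadence (stronger): antecedent + consequent = a period.
The two phrases open with different material (A / B), so the period is contrasting.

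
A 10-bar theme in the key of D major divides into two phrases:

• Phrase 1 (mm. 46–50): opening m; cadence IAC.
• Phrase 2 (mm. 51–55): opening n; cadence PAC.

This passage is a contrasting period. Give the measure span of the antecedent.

measures 46–50

The antecedent is the phrase ending with the weaker cadence (imperfect authentic cadence, phrase 1) and the consequent the one ending more conclusively (perfect authentic cadence, phrase 2); the antecedent is mm. 46–50.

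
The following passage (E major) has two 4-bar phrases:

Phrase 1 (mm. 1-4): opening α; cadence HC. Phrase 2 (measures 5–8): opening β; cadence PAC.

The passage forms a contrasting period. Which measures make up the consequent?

The antecedent is the phrase ending with the weaker cadence (half cadence, phrase 1) and the consequent the one ending more conclusively (perfect authentic cadence, phrase 2); the consequent is bars 5-8.

measures 5–8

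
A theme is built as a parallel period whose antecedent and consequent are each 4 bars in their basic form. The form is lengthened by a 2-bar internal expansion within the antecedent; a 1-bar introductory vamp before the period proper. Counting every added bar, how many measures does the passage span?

11 measures

Basic parallel period: 4 + 4 = 8 bars.
8 (basic form) + 2 (internal expansion) + 1 (introduction) = 11.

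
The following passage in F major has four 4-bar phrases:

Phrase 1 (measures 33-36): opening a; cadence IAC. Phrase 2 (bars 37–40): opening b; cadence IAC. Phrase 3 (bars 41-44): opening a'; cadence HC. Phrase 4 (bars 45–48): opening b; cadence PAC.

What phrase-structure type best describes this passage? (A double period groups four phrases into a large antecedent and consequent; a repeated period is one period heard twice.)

parallel double period

Four phrases in two halves: the first half (mm. 33–40) ends with an imperfect authentic cadence, the second (mm. 41–48) with a perfect authentic cadence — a large antecedent–consequent pair, i.e. a double period.
Phrase 3 begins with the same material as phrase 1, making it parallel.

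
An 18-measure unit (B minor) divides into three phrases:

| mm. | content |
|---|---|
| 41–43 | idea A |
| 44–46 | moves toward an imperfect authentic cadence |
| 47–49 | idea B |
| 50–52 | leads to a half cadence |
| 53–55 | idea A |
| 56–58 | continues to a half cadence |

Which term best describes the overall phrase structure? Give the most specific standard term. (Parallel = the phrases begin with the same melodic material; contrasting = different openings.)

The final phrase closes with a half cadence, which is not stronger than the preceding half cadence; the 3 phrases lack an overall antecedent–consequent design and so form a phrase group.

phrase group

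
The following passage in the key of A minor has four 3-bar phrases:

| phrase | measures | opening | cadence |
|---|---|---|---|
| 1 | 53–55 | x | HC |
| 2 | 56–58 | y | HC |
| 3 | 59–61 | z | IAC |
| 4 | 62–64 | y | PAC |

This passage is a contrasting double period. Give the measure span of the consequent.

measures 59–64

In a double period the four phrases pair into a large antecedent (phrases 1–2, ending half cadence) and a large consequent (phrases 3–4, ending perfect authentic cadence). The consequent spans bars 59–64.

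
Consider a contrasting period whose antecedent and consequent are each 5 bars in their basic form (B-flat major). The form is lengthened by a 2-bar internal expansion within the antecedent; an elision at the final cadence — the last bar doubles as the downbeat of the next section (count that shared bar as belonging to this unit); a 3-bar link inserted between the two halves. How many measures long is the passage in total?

Basic contrasting period: 5 + 5 = 10 bars.
10 (basic form) + 2 (internal expansion) + 3 (link) = 15.
The elision shares a bar with the next section but does not change this unit's count.

15 measures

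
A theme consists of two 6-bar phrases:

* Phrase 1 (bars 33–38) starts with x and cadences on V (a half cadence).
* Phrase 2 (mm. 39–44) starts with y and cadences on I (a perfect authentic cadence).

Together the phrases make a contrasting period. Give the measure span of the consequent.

measures 39–44

The phrase ending with the weaker cadence (half cadence) is the antecedent; the one ending more conclusively (perfect authentic cadence) is the consequent. The consequent is measures 39–44.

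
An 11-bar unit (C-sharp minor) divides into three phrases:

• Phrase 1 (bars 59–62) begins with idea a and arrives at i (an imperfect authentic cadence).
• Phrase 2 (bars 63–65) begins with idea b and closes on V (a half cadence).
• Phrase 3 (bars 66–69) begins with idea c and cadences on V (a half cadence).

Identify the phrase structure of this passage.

phrase group

The final phrase closes with a half cadence, which is not stronger than the preceding half cadence; the 3 phrases lack an overall antecedent–consequent design and so form a phrase group.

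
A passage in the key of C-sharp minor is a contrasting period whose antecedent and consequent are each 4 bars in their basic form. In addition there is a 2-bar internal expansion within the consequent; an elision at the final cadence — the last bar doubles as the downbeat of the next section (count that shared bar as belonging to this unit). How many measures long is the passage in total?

Basic contrasting period: 4 + 4 = 8 bars.
8 (basic form) + 2 (internal expansion) = 10.
The elision shares a bar with the next section but does not change this unit's count.

10 measures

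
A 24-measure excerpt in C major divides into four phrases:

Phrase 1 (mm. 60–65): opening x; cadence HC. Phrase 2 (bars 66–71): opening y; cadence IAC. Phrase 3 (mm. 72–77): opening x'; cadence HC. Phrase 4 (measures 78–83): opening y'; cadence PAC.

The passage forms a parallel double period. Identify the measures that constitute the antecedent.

In a double period the four phrases pair into a large antecedent (phrases 1–2, ending imperfect authentic cadence) and a large consequent (phrases 3–4, ending perfect authentic cadence). The antecedent spans bars 60-71.

measures 60–71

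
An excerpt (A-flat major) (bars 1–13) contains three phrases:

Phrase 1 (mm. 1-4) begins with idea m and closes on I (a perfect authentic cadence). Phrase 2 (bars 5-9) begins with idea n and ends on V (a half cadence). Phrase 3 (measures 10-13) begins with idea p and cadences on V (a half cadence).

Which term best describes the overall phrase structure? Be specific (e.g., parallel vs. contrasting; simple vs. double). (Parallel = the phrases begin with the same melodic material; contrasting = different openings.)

phrase group

The final phrase closes with a half cadence, which is not stronger than the preceding half cadence; the 3 phrases lack an overall antecedent–consequent design and so form a phrase group.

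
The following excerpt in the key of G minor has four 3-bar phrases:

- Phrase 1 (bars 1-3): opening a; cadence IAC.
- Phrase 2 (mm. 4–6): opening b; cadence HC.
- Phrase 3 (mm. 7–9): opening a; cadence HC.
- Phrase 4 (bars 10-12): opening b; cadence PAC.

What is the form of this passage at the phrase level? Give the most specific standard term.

Four phrases in two halves: the first half (measures 1-6) ends with a half cadence, the second (mm. 7–12) with a perfect authentic cadence — a large antecedent–consequent pair, i.e. a double period.
Phrase 3 begins with the same material as phrase 1, making it parallel.

parallel double period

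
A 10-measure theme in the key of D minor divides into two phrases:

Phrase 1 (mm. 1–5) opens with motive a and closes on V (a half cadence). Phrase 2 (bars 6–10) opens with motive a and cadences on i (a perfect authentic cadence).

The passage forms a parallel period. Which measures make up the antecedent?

The phrase ending with the weaker cadence (half cadence) is the antecedent; the one ending more conclusively (perfect authentic cadence) is the consequent. The antecedent is measures 1–5.

measures 1–5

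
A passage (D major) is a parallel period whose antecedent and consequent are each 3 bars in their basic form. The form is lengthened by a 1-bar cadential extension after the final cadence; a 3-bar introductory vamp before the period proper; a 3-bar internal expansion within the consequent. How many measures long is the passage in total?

Basic parallel period: 3 + 3 = 6 bars.
6 (basic form) + 1 (cadential extension) + 3 (introduction) + 3 (internal expansion) = 13.

13 measures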